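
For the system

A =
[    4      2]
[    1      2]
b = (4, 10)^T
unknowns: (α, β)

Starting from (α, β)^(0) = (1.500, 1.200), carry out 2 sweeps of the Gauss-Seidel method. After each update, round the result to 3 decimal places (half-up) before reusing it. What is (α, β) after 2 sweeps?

(-1.400, 5.700)

Iteration 1:
  α = (4 - (2)·1.200) / (4) = 0.400
  β = (10 - (1)·0.400) / (2) = 4.800
Iteration 2:
  α = (4 - (2)·4.800) / (4) = -1.400
  β = (10 - (1)·-1.400) / (2) = 5.700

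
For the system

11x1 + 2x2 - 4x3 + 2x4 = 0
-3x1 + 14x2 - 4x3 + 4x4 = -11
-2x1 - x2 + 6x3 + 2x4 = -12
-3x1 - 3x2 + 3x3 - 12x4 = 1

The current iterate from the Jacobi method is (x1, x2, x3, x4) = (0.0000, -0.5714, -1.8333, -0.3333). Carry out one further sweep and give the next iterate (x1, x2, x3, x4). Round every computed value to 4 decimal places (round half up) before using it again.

(-0.5022, -1.2143, -1.9841, -0.3988)

One sweep:
  x1 = (0 - (2)·-0.5714 - (-4)·-1.8333 - (2)·-0.3333) / (11) = -0.5022
  x2 = (-11 - (-3)·0.0000 - (-4)·-1.8333 - (4)·-0.3333) / (14) = -1.2143
  x3 = (-12 - (-2)·0.0000 - (-1)·-0.5714 - (2)·-0.3333) / (6) = -1.9841
  x4 = (1 - (-3)·0.0000 - (-3)·-0.5714 - (3)·-1.8333) / (-12) = -0.3988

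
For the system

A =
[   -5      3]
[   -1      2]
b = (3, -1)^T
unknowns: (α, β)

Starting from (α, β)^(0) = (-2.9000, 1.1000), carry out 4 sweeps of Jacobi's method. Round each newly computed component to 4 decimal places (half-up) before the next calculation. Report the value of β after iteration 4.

Iteration 1:
  α = (3 - (3)·1.1000) / (-5) = 0.0600
  β = (-1 - (-1)·-2.9000) / (2) = -1.9500
Iteration 2:
  α = (3 - (3)·-1.9500) / (-5) = -1.7700
  β = (-1 - (-1)·0.0600) / (2) = -0.4700
Iteration 3:
  α = (3 - (3)·-0.4700) / (-5) = -0.8820
  β = (-1 - (-1)·-1.7700) / (2) = -1.3850
Iteration 4:
  α = (3 - (3)·-1.3850) / (-5) = -1.4310
  β = (-1 - (-1)·-0.8820) / (2) = -0.9410

-0.9410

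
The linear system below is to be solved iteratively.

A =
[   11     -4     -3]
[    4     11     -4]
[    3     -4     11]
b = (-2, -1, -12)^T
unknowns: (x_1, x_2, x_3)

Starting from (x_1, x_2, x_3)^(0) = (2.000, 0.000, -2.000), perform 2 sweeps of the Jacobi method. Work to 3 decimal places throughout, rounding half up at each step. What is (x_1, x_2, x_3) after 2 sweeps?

Iteration 1:
  x_1 = (-2 - (-4)·0.000 - (-3)·-2.000) / (11) = -0.727
  x_2 = (-1 - (4)·2.000 - (-4)·-2.000) / (11) = -1.545
  x_3 = (-12 - (3)·2.000 - (-4)·0.000) / (11) = -1.636
Iteration 2:
  x_1 = (-2 - (-4)·-1.545 - (-3)·-1.636) / (11) = -1.190
  x_2 = (-1 - (4)·-0.727 - (-4)·-1.636) / (11) = -0.421
  x_3 = (-12 - (3)·-0.727 - (-4)·-1.545) / (11) = -1.454

(-1.190, -0.421, -1.454)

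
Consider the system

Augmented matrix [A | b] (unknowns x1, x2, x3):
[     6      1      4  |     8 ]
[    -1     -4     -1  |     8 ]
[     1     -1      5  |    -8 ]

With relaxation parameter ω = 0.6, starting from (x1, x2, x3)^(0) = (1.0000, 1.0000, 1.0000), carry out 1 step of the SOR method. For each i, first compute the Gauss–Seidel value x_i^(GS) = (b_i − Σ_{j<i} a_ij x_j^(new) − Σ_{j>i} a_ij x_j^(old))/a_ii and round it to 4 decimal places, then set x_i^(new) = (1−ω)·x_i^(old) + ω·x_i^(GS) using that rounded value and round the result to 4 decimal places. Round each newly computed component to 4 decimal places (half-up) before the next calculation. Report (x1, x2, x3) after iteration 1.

(0.7000, -1.0550, -0.7706)

Iteration 1:
  x1: GS value = (8 - (1)·1.0000 - (4)·1.0000) / (6) = 0.5000;  x1 ← (1−ω)·1.0000 + ω·0.5000 = 0.7000
  x2: GS value = (8 - (-1)·0.7000 - (-1)·1.0000) / (-4) = -2.4250;  x2 ← (1−ω)·1.0000 + ω·-2.4250 = -1.0550
  x3: GS value = (-8 - (1)·0.7000 - (-1)·-1.0550) / (5) = -1.9510;  x3 ← (1−ω)·1.0000 + ω·-1.9510 = -0.7706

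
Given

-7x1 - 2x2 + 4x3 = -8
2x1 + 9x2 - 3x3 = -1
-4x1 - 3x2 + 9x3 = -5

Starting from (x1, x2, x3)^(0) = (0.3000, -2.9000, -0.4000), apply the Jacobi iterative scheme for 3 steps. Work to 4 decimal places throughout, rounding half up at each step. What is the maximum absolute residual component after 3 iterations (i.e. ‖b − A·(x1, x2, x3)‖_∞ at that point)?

6.5557

Iteration 1:
  x1 = (-8 - (-2)·-2.9000 - (4)·-0.4000) / (-7) = 1.7429
  x2 = (-1 - (2)·0.3000 - (-3)·-0.4000) / (9) = -0.3111
  x3 = (-5 - (-4)·0.3000 - (-3)·-2.9000) / (9) = -1.3889
Iteration 2:
  x1 = (-8 - (-2)·-0.3111 - (4)·-1.3889) / (-7) = 0.4381
  x2 = (-1 - (2)·1.7429 - (-3)·-1.3889) / (9) = -0.9614
  x3 = (-5 - (-4)·1.7429 - (-3)·-0.3111) / (9) = 0.1154
Iteration 3:
  x1 = (-8 - (-2)·-0.9614 - (4)·0.1154) / (-7) = 1.4835
  x2 = (-1 - (2)·0.4381 - (-3)·0.1154) / (9) = -0.1700
  x3 = (-5 - (-4)·0.4381 - (-3)·-0.9614) / (9) = -0.6813
Residual b − A·x = (4.7697, -4.4809, 6.5557); ∞-norm = 6.5557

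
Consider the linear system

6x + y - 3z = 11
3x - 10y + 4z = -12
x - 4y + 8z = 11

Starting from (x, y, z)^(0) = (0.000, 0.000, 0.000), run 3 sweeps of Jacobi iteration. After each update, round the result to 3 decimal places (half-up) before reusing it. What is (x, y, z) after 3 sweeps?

(2.323, 2.595, 2.235)

Iteration 1:
  x = (11 - (1)·0.000 - (-3)·0.000) / (6) = 1.833
  y = (-12 - (3)·0.000 - (4)·0.000) / (-10) = 1.200
  z = (11 - (1)·0.000 - (-4)·0.000) / (8) = 1.375
Iteration 2:
  x = (11 - (1)·1.200 - (-3)·1.375) / (6) = 2.321
  y = (-12 - (3)·1.833 - (4)·1.375) / (-10) = 2.300
  z = (11 - (1)·1.833 - (-4)·1.200) / (8) = 1.746
Iteration 3:
  x = (11 - (1)·2.300 - (-3)·1.746) / (6) = 2.323
  y = (-12 - (3)·2.321 - (4)·1.746) / (-10) = 2.595
  z = (11 - (1)·2.321 - (-4)·2.300) / (8) = 2.235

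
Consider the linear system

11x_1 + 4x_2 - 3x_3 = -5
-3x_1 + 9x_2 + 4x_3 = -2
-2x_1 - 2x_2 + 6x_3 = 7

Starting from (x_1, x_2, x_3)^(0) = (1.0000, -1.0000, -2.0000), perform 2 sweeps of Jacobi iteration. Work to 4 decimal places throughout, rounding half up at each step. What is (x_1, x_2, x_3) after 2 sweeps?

Iteration 1:
  x_1 = (-5 - (4)·-1.0000 - (-3)·-2.0000) / (11) = -0.6364
  x_2 = (-2 - (-3)·1.0000 - (4)·-2.0000) / (9) = 1.0000
  x_3 = (7 - (-2)·1.0000 - (-2)·-1.0000) / (6) = 1.1667
Iteration 2:
  x_1 = (-5 - (4)·1.0000 - (-3)·1.1667) / (11) = -0.5000
  x_2 = (-2 - (-3)·-0.6364 - (4)·1.1667) / (9) = -0.9529
  x_3 = (7 - (-2)·-0.6364 - (-2)·1.0000) / (6) = 1.2879

(-0.5000, -0.9529, 1.2879)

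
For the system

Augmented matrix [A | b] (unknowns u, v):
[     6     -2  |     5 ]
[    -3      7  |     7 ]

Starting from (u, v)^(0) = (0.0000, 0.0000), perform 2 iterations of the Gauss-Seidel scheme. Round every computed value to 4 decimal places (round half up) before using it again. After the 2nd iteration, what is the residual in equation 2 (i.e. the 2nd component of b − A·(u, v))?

0.0001

Iteration 1:
  u = (5 - (-2)·0.0000) / (6) = 0.8333
  v = (7 - (-3)·0.8333) / (7) = 1.3571
Iteration 2:
  u = (5 - (-2)·1.3571) / (6) = 1.2857
  v = (7 - (-3)·1.2857) / (7) = 1.5510
Residual b − A·x = (0.3878, 0.0001)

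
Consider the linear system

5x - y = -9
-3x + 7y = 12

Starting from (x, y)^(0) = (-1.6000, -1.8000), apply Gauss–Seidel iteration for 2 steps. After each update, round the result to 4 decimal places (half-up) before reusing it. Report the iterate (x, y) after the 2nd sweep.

(-1.6423, 1.0104)

Iteration 1:
  x = (-9 - (-1)·-1.8000) / (5) = -2.1600
  y = (12 - (-3)·-2.1600) / (7) = 0.7886
Iteration 2:
  x = (-9 - (-1)·0.7886) / (5) = -1.6423
  y = (12 - (-3)·-1.6423) / (7) = 1.0104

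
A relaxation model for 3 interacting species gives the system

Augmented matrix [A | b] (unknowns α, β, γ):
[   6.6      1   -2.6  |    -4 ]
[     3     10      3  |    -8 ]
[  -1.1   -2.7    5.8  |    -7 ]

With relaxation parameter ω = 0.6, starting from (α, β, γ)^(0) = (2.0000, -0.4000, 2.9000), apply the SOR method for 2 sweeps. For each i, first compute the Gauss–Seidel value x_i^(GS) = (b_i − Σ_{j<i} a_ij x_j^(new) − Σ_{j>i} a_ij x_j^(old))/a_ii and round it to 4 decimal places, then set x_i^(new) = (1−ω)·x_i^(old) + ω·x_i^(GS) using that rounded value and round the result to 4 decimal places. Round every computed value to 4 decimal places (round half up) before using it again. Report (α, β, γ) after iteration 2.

(0.2679, -1.1097, -0.9297)

Iteration 1:
  α: GS value = (-4 - (1)·-0.4000 - (-2.6)·2.9000) / (6.6) = 0.5970;  α ← (1−ω)·2.0000 + ω·0.5970 = 1.1582
  β: GS value = (-8 - (3)·1.1582 - (3)·2.9000) / (10) = -2.0175;  β ← (1−ω)·-0.4000 + ω·-2.0175 = -1.3705
  γ: GS value = (-7 - (-1.1)·1.1582 - (-2.7)·-1.3705) / (5.8) = -1.6252;  γ ← (1−ω)·2.9000 + ω·-1.6252 = 0.1849
Iteration 2:
  α: GS value = (-4 - (1)·-1.3705 - (-2.6)·0.1849) / (6.6) = -0.3256;  α ← (1−ω)·1.1582 + ω·-0.3256 = 0.2679
  β: GS value = (-8 - (3)·0.2679 - (3)·0.1849) / (10) = -0.9358;  β ← (1−ω)·-1.3705 + ω·-0.9358 = -1.1097
  γ: GS value = (-7 - (-1.1)·0.2679 - (-2.7)·-1.1097) / (5.8) = -1.6727;  γ ← (1−ω)·0.1849 + ω·-1.6727 = -0.9297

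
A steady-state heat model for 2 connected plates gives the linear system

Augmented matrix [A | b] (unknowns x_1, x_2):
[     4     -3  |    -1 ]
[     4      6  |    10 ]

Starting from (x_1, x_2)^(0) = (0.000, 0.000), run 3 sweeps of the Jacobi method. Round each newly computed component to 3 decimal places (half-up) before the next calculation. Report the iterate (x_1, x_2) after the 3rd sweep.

(1.125, 1.000)

Iteration 1:
  x_1 = (-1 - (-3)·0.000) / (4) = -0.250
  x_2 = (10 - (4)·0.000) / (6) = 1.667
Iteration 2:
  x_1 = (-1 - (-3)·1.667) / (4) = 1.000
  x_2 = (10 - (4)·-0.250) / (6) = 1.833
Iteration 3:
  x_1 = (-1 - (-3)·1.833) / (4) = 1.125
  x_2 = (10 - (4)·1.000) / (6) = 1.000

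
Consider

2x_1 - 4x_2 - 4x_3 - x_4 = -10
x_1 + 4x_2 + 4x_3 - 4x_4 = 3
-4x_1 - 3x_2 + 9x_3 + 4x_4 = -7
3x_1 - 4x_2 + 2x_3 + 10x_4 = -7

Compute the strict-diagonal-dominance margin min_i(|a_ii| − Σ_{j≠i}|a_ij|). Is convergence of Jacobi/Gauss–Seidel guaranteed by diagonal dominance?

-7

row 1: |2| − (4+4+1) = -7
row 2: |4| − (1+4+4) = -5
row 3: |9| − (4+3+4) = -2
row 4: |10| − (3+4+2) = 1
minimum over rows = -7 → not strictly diagonally dominant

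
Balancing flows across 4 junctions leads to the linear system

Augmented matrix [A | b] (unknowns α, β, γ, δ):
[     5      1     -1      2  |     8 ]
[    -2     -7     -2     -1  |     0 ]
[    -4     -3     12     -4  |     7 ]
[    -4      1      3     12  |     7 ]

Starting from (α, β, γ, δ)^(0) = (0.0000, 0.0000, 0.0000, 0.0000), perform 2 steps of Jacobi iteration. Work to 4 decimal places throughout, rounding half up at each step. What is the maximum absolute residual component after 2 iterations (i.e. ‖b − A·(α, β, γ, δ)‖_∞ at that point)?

Iteration 1:
  α = (8 - (1)·0.0000 - (-1)·0.0000 - (2)·0.0000) / (5) = 1.6000
  β = (0 - (-2)·0.0000 - (-2)·0.0000 - (-1)·0.0000) / (-7) = 0.0000
  γ = (7 - (-4)·0.0000 - (-3)·0.0000 - (-4)·0.0000) / (12) = 0.5833
  δ = (7 - (-4)·0.0000 - (1)·0.0000 - (3)·0.0000) / (12) = 0.5833
Iteration 2:
  α = (8 - (1)·0.0000 - (-1)·0.5833 - (2)·0.5833) / (5) = 1.4833
  β = (0 - (-2)·1.6000 - (-2)·0.5833 - (-1)·0.5833) / (-7) = -0.7071
  γ = (7 - (-4)·1.6000 - (-3)·0.0000 - (-4)·0.5833) / (12) = 1.3111
  δ = (7 - (-4)·1.6000 - (1)·0.0000 - (3)·0.5833) / (12) = 0.9708
Residual b − A·x = (0.6601, 1.6099, -1.0381, -1.9426); ∞-norm = 1.9426

1.9426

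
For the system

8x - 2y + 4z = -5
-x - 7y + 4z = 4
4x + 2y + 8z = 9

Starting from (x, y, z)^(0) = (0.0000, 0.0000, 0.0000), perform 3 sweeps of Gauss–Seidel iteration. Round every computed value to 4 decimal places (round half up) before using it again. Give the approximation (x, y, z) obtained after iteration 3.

Iteration 1:
  x = (-5 - (-2)·0.0000 - (4)·0.0000) / (8) = -0.6250
  y = (4 - (-1)·-0.6250 - (4)·0.0000) / (-7) = -0.4821
  z = (9 - (4)·-0.6250 - (2)·-0.4821) / (8) = 1.5580
Iteration 2:
  x = (-5 - (-2)·-0.4821 - (4)·1.5580) / (8) = -1.5245
  y = (4 - (-1)·-1.5245 - (4)·1.5580) / (-7) = 0.5366
  z = (9 - (4)·-1.5245 - (2)·0.5366) / (8) = 1.7531
Iteration 3:
  x = (-5 - (-2)·0.5366 - (4)·1.7531) / (8) = -1.3674
  y = (4 - (-1)·-1.3674 - (4)·1.7531) / (-7) = 0.6257
  z = (9 - (4)·-1.3674 - (2)·0.6257) / (8) = 1.6523

(-1.3674, 0.6257, 1.6523)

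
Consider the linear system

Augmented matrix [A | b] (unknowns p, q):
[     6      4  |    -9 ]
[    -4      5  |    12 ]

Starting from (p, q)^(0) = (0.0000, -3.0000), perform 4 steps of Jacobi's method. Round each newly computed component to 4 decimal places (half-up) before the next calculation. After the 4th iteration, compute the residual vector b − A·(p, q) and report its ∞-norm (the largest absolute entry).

7.6802

Iteration 1:
  p = (-9 - (4)·-3.0000) / (6) = 0.5000
  q = (12 - (-4)·0.0000) / (5) = 2.4000
Iteration 2:
  p = (-9 - (4)·2.4000) / (6) = -3.1000
  q = (12 - (-4)·0.5000) / (5) = 2.8000
Iteration 3:
  p = (-9 - (4)·2.8000) / (6) = -3.3667
  q = (12 - (-4)·-3.1000) / (5) = -0.0800
Iteration 4:
  p = (-9 - (4)·-0.0800) / (6) = -1.4467
  q = (12 - (-4)·-3.3667) / (5) = -0.2934
Residual b − A·x = (0.8538, 7.6802); ∞-norm = 7.6802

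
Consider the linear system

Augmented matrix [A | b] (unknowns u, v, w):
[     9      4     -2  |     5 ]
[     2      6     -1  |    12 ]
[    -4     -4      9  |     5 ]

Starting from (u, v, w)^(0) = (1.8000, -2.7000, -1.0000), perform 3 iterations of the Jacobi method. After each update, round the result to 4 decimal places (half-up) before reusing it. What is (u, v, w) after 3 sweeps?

(0.2790, 2.2835, 1.2475)

Iteration 1:
  u = (5 - (4)·-2.7000 - (-2)·-1.0000) / (9) = 1.5333
  v = (12 - (2)·1.8000 - (-1)·-1.0000) / (6) = 1.2333
  w = (5 - (-4)·1.8000 - (-4)·-2.7000) / (9) = 0.1556
Iteration 2:
  u = (5 - (4)·1.2333 - (-2)·0.1556) / (9) = 0.0420
  v = (12 - (2)·1.5333 - (-1)·0.1556) / (6) = 1.5148
  w = (5 - (-4)·1.5333 - (-4)·1.2333) / (9) = 1.7852
Iteration 3:
  u = (5 - (4)·1.5148 - (-2)·1.7852) / (9) = 0.2790
  v = (12 - (2)·0.0420 - (-1)·1.7852) / (6) = 2.2835
  w = (5 - (-4)·0.0420 - (-4)·1.5148) / (9) = 1.2475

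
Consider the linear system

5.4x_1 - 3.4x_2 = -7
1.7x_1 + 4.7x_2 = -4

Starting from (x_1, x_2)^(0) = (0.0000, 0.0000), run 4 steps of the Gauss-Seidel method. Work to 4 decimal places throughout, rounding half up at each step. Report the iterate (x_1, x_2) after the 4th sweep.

Iteration 1:
  x_1 = (-7 - (-3.4)·0.0000) / (5.4) = -1.2963
  x_2 = (-4 - (1.7)·-1.2963) / (4.7) = -0.3822
Iteration 2:
  x_1 = (-7 - (-3.4)·-0.3822) / (5.4) = -1.5369
  x_2 = (-4 - (1.7)·-1.5369) / (4.7) = -0.2952
Iteration 3:
  x_1 = (-7 - (-3.4)·-0.2952) / (5.4) = -1.4822
  x_2 = (-4 - (1.7)·-1.4822) / (4.7) = -0.3149
Iteration 4:
  x_1 = (-7 - (-3.4)·-0.3149) / (5.4) = -1.4946
  x_2 = (-4 - (1.7)·-1.4946) / (4.7) = -0.3105

(-1.4946, -0.3105)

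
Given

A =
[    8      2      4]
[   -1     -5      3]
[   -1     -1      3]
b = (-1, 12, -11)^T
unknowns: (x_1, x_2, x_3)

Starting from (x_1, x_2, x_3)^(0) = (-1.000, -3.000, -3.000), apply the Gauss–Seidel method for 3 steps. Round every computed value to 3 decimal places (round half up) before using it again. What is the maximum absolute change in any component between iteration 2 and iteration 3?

0.279

Iteration 1:
  x_1 = (-1 - (2)·-3.000 - (4)·-3.000) / (8) = 2.125
  x_2 = (12 - (-1)·2.125 - (3)·-3.000) / (-5) = -4.625
  x_3 = (-11 - (-1)·2.125 - (-1)·-4.625) / (3) = -4.500
Iteration 2:
  x_1 = (-1 - (2)·-4.625 - (4)·-4.500) / (8) = 3.281
  x_2 = (12 - (-1)·3.281 - (3)·-4.500) / (-5) = -5.756
  x_3 = (-11 - (-1)·3.281 - (-1)·-5.756) / (3) = -4.492
Iteration 3:
  x_1 = (-1 - (2)·-5.756 - (4)·-4.492) / (8) = 3.560
  x_2 = (12 - (-1)·3.560 - (3)·-4.492) / (-5) = -5.807
  x_3 = (-11 - (-1)·3.560 - (-1)·-5.807) / (3) = -4.416
Change: (0.279, -0.051, 0.076) → max |·| = 0.279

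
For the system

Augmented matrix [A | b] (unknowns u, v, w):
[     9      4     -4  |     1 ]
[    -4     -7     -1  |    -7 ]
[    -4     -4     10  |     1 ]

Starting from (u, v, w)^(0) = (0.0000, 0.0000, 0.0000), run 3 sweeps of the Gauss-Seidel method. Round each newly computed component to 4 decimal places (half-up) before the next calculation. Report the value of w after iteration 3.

Iteration 1:
  u = (1 - (4)·0.0000 - (-4)·0.0000) / (9) = 0.1111
  v = (-7 - (-4)·0.1111 - (-1)·0.0000) / (-7) = 0.9365
  w = (1 - (-4)·0.1111 - (-4)·0.9365) / (10) = 0.5190
Iteration 2:
  u = (1 - (4)·0.9365 - (-4)·0.5190) / (9) = -0.0744
  v = (-7 - (-4)·-0.0744 - (-1)·0.5190) / (-7) = 0.9684
  w = (1 - (-4)·-0.0744 - (-4)·0.9684) / (10) = 0.4576
Iteration 3:
  u = (1 - (4)·0.9684 - (-4)·0.4576) / (9) = -0.1159
  v = (-7 - (-4)·-0.1159 - (-1)·0.4576) / (-7) = 1.0009
  w = (1 - (-4)·-0.1159 - (-4)·1.0009) / (10) = 0.4540

0.4540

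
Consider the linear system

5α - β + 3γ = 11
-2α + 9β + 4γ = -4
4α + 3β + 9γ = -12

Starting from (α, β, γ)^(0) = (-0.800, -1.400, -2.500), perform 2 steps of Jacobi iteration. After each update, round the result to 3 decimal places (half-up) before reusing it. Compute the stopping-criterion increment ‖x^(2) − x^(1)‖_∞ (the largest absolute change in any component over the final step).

2.505

Iteration 1:
  α = (11 - (-1)·-1.400 - (3)·-2.500) / (5) = 3.420
  β = (-4 - (-2)·-0.800 - (4)·-2.500) / (9) = 0.489
  γ = (-12 - (4)·-0.800 - (3)·-1.400) / (9) = -0.511
Iteration 2:
  α = (11 - (-1)·0.489 - (3)·-0.511) / (5) = 2.604
  β = (-4 - (-2)·3.420 - (4)·-0.511) / (9) = 0.543
  γ = (-12 - (4)·3.420 - (3)·0.489) / (9) = -3.016
Change: (-0.816, 0.054, -2.505) → max |·| = 2.505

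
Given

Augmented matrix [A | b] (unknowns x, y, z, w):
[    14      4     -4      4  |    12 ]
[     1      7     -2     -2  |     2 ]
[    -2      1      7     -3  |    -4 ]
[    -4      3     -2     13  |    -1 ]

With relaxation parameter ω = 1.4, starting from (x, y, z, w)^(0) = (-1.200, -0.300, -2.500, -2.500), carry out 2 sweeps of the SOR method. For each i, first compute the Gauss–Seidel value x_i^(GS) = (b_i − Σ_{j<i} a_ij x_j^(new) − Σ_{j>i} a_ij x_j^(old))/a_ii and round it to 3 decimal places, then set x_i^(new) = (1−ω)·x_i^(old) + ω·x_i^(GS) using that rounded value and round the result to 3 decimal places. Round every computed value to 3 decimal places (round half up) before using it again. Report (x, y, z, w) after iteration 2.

(0.245, 1.890, 0.335, -1.427)

Iteration 1:
  x: GS value = (12 - (4)·-0.300 - (-4)·-2.500 - (4)·-2.500) / (14) = 0.943;  x ← (1−ω)·-1.200 + ω·0.943 = 1.800
  y: GS value = (2 - (1)·1.800 - (-2)·-2.500 - (-2)·-2.500) / (7) = -1.400;  y ← (1−ω)·-0.300 + ω·-1.400 = -1.840
  z: GS value = (-4 - (-2)·1.800 - (1)·-1.840 - (-3)·-2.500) / (7) = -0.866;  z ← (1−ω)·-2.500 + ω·-0.866 = -0.212
  w: GS value = (-1 - (-4)·1.800 - (3)·-1.840 - (-2)·-0.212) / (13) = 0.869;  w ← (1−ω)·-2.500 + ω·0.869 = 2.217
Iteration 2:
  x: GS value = (12 - (4)·-1.840 - (-4)·-0.212 - (4)·2.217) / (14) = 0.689;  x ← (1−ω)·1.800 + ω·0.689 = 0.245
  y: GS value = (2 - (1)·0.245 - (-2)·-0.212 - (-2)·2.217) / (7) = 0.824;  y ← (1−ω)·-1.840 + ω·0.824 = 1.890
  z: GS value = (-4 - (-2)·0.245 - (1)·1.890 - (-3)·2.217) / (7) = 0.179;  z ← (1−ω)·-0.212 + ω·0.179 = 0.335
  w: GS value = (-1 - (-4)·0.245 - (3)·1.890 - (-2)·0.335) / (13) = -0.386;  w ← (1−ω)·2.217 + ω·-0.386 = -1.427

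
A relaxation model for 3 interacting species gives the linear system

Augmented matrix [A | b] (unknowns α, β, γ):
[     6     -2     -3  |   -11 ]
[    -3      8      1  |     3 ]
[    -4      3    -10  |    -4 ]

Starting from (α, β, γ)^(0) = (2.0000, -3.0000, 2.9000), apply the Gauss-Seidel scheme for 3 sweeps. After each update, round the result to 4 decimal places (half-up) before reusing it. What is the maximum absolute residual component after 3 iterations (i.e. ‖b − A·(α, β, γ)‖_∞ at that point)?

0.0659

Iteration 1:
  α = (-11 - (-2)·-3.0000 - (-3)·2.9000) / (6) = -1.3833
  β = (3 - (-3)·-1.3833 - (1)·2.9000) / (8) = -0.5062
  γ = (-4 - (-4)·-1.3833 - (3)·-0.5062) / (-10) = 0.8015
Iteration 2:
  α = (-11 - (-2)·-0.5062 - (-3)·0.8015) / (6) = -1.6013
  β = (3 - (-3)·-1.6013 - (1)·0.8015) / (8) = -0.3257
  γ = (-4 - (-4)·-1.6013 - (3)·-0.3257) / (-10) = 0.9428
Iteration 3:
  α = (-11 - (-2)·-0.3257 - (-3)·0.9428) / (6) = -1.4705
  β = (3 - (-3)·-1.4705 - (1)·0.9428) / (8) = -0.2943
  γ = (-4 - (-4)·-1.4705 - (3)·-0.2943) / (-10) = 0.8999
Residual b − A·x = (-0.0659, 0.0430, -0.0001); ∞-norm = 0.0659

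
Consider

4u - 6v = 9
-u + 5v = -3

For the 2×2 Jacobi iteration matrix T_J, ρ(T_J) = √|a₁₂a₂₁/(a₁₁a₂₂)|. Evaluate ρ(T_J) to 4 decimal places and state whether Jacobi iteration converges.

a₁₂a₂₁/(a₁₁a₂₂) = (-6)·(-1) / ((4)·(5)) = 0.300000
ρ = √|0.300000| = √0.300000 = 0.5477
ρ < 1, so Jacobi converges

0.5477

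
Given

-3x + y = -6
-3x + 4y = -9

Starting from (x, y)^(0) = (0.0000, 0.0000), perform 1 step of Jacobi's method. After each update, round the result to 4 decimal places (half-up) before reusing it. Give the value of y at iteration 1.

-2.2500

Iteration 1:
  x = (-6 - (1)·0.0000) / (-3) = 2.0000
  y = (-9 - (-3)·0.0000) / (4) = -2.2500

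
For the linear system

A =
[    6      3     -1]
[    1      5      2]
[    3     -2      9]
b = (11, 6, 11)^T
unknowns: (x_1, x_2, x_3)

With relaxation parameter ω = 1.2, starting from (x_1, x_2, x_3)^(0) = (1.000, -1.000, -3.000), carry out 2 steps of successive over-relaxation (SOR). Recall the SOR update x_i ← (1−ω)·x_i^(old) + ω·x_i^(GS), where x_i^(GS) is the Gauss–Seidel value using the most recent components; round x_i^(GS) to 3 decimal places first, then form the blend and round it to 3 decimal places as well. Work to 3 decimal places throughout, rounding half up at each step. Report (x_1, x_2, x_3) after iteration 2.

(0.632, -0.172, 0.776)

Iteration 1:
  x_1: GS value = (11 - (3)·-1.000 - (-1)·-3.000) / (6) = 1.833;  x_1 ← (1−ω)·1.000 + ω·1.833 = 2.000
  x_2: GS value = (6 - (1)·2.000 - (2)·-3.000) / (5) = 2.000;  x_2 ← (1−ω)·-1.000 + ω·2.000 = 2.600
  x_3: GS value = (11 - (3)·2.000 - (-2)·2.600) / (9) = 1.133;  x_3 ← (1−ω)·-3.000 + ω·1.133 = 1.960
Iteration 2:
  x_1: GS value = (11 - (3)·2.600 - (-1)·1.960) / (6) = 0.860;  x_1 ← (1−ω)·2.000 + ω·0.860 = 0.632
  x_2: GS value = (6 - (1)·0.632 - (2)·1.960) / (5) = 0.290;  x_2 ← (1−ω)·2.600 + ω·0.290 = -0.172
  x_3: GS value = (11 - (3)·0.632 - (-2)·-0.172) / (9) = 0.973;  x_3 ← (1−ω)·1.960 + ω·0.973 = 0.776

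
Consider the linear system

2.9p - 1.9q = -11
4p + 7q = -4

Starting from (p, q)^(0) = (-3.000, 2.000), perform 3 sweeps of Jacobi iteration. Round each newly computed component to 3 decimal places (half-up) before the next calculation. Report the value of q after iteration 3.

Iteration 1:
  p = (-11 - (-1.9)·2.000) / (2.9) = -2.483
  q = (-4 - (4)·-3.000) / (7) = 1.143
Iteration 2:
  p = (-11 - (-1.9)·1.143) / (2.9) = -3.044
  q = (-4 - (4)·-2.483) / (7) = 0.847
Iteration 3:
  p = (-11 - (-1.9)·0.847) / (2.9) = -3.238
  q = (-4 - (4)·-3.044) / (7) = 1.168

1.168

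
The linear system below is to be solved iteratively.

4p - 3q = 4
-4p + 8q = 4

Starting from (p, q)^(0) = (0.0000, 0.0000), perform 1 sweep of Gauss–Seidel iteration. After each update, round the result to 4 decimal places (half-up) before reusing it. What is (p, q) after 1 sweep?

Iteration 1:
  p = (4 - (-3)·0.0000) / (4) = 1.0000
  q = (4 - (-4)·1.0000) / (8) = 1.0000

(1.0000, 1.0000)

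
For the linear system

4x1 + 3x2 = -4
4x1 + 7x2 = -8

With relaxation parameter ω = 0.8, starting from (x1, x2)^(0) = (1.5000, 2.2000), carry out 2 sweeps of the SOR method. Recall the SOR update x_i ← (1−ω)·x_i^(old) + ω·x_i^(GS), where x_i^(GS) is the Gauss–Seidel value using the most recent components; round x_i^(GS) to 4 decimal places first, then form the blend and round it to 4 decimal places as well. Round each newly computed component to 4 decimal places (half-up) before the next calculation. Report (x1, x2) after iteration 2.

(-1.3786, -0.2125)

Iteration 1:
  x1: GS value = (-4 - (3)·2.2000) / (4) = -2.6500;  x1 ← (1−ω)·1.5000 + ω·-2.6500 = -1.8200
  x2: GS value = (-8 - (4)·-1.8200) / (7) = -0.1029;  x2 ← (1−ω)·2.2000 + ω·-0.1029 = 0.3577
Iteration 2:
  x1: GS value = (-4 - (3)·0.3577) / (4) = -1.2683;  x1 ← (1−ω)·-1.8200 + ω·-1.2683 = -1.3786
  x2: GS value = (-8 - (4)·-1.3786) / (7) = -0.3551;  x2 ← (1−ω)·0.3577 + ω·-0.3551 = -0.2125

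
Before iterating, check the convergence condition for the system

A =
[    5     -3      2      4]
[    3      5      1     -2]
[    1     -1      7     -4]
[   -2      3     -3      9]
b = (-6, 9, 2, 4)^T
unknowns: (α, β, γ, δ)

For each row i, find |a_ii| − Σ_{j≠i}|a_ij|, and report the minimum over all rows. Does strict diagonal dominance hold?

-4

row 1: |5| − (3+2+4) = -4
row 2: |5| − (3+1+2) = -1
row 3: |7| − (1+1+4) = 1
row 4: |9| − (2+3+3) = 1
minimum over rows = -4 → not strictly diagonally dominant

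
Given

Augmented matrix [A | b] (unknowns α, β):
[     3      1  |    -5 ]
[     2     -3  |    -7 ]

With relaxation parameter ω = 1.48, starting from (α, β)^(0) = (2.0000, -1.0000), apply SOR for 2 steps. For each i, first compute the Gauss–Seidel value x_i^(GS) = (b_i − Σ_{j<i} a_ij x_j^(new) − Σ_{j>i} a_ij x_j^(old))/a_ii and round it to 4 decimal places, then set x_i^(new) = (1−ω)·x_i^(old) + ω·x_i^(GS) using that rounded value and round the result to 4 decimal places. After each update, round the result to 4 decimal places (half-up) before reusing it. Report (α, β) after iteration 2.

Iteration 1:
  α: GS value = (-5 - (1)·-1.0000) / (3) = -1.3333;  α ← (1−ω)·2.0000 + ω·-1.3333 = -2.9333
  β: GS value = (-7 - (2)·-2.9333) / (-3) = 0.3778;  β ← (1−ω)·-1.0000 + ω·0.3778 = 1.0391
Iteration 2:
  α: GS value = (-5 - (1)·1.0391) / (3) = -2.0130;  α ← (1−ω)·-2.9333 + ω·-2.0130 = -1.5713
  β: GS value = (-7 - (2)·-1.5713) / (-3) = 1.2858;  β ← (1−ω)·1.0391 + ω·1.2858 = 1.4042

(-1.5713, 1.4042)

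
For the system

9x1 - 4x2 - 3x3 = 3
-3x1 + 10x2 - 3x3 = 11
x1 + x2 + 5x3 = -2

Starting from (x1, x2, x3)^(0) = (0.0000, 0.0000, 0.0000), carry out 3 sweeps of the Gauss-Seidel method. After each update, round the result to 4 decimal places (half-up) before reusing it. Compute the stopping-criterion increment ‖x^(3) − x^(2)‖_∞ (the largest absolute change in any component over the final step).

0.0662

Iteration 1:
  x1 = (3 - (-4)·0.0000 - (-3)·0.0000) / (9) = 0.3333
  x2 = (11 - (-3)·0.3333 - (-3)·0.0000) / (10) = 1.2000
  x3 = (-2 - (1)·0.3333 - (1)·1.2000) / (5) = -0.7067
Iteration 2:
  x1 = (3 - (-4)·1.2000 - (-3)·-0.7067) / (9) = 0.6311
  x2 = (11 - (-3)·0.6311 - (-3)·-0.7067) / (10) = 1.0773
  x3 = (-2 - (1)·0.6311 - (1)·1.0773) / (5) = -0.7417
Iteration 3:
  x1 = (3 - (-4)·1.0773 - (-3)·-0.7417) / (9) = 0.5649
  x2 = (11 - (-3)·0.5649 - (-3)·-0.7417) / (10) = 1.0470
  x3 = (-2 - (1)·0.5649 - (1)·1.0470) / (5) = -0.7224
Change: (-0.0662, -0.0303, 0.0193) → max |·| = 0.0662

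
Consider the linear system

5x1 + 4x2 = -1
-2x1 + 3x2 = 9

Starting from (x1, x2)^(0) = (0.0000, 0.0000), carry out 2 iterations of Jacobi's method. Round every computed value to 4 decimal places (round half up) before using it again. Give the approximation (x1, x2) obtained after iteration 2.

(-2.6000, 2.8667)

Iteration 1:
  x1 = (-1 - (4)·0.0000) / (5) = -0.2000
  x2 = (9 - (-2)·0.0000) / (3) = 3.0000
Iteration 2:
  x1 = (-1 - (4)·3.0000) / (5) = -2.6000
  x2 = (9 - (-2)·-0.2000) / (3) = 2.8667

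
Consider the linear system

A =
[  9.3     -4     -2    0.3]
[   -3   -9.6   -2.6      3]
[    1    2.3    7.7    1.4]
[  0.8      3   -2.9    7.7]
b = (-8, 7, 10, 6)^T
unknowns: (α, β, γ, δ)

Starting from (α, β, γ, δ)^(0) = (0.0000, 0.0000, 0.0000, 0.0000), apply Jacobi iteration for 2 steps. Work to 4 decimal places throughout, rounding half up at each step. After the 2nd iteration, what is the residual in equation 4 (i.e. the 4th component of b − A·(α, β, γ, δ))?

Iteration 1:
  α = (-8 - (-4)·0.0000 - (-2)·0.0000 - (0.3)·0.0000) / (9.3) = -0.8602
  β = (7 - (-3)·0.0000 - (-2.6)·0.0000 - (3)·0.0000) / (-9.6) = -0.7292
  γ = (10 - (1)·0.0000 - (2.3)·0.0000 - (1.4)·0.0000) / (7.7) = 1.2987
  δ = (6 - (0.8)·0.0000 - (3)·0.0000 - (-2.9)·0.0000) / (7.7) = 0.7792
Iteration 2:
  α = (-8 - (-4)·-0.7292 - (-2)·1.2987 - (0.3)·0.7792) / (9.3) = -0.9197
  β = (7 - (-3)·-0.8602 - (-2.6)·1.2987 - (3)·0.7792) / (-9.6) = -0.5686
  γ = (10 - (1)·-0.8602 - (2.3)·-0.7292 - (1.4)·0.7792) / (7.7) = 1.4866
  δ = (6 - (0.8)·-0.8602 - (3)·-0.7292 - (-2.9)·1.2987) / (7.7) = 1.6418
Residual b − A·x = (0.7595, -2.2779, -1.5179, 0.1108)

0.1108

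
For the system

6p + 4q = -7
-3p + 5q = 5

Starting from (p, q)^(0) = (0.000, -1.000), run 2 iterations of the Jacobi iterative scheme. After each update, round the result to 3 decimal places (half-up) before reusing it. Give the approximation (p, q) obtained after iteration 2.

(-1.833, 0.700)

Iteration 1:
  p = (-7 - (4)·-1.000) / (6) = -0.500
  q = (5 - (-3)·0.000) / (5) = 1.000
Iteration 2:
  p = (-7 - (4)·1.000) / (6) = -1.833
  q = (5 - (-3)·-0.500) / (5) = 0.700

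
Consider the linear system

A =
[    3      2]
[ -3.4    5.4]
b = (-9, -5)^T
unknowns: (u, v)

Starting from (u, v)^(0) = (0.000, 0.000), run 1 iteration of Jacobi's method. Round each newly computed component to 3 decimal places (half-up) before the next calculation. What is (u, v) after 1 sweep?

Iteration 1:
  u = (-9 - (2)·0.000) / (3) = -3.000
  v = (-5 - (-3.4)·0.000) / (5.4) = -0.926

(-3.000, -0.926)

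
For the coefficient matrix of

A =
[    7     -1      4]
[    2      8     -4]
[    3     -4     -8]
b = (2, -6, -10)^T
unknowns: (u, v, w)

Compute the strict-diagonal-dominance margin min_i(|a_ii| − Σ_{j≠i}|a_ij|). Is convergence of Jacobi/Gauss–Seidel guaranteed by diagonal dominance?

1

row 1: |7| − (1+4) = 2
row 2: |8| − (2+4) = 2
row 3: |-8| − (3+4) = 1
minimum over rows = 1 → strictly diagonally dominant (convergence guaranteed)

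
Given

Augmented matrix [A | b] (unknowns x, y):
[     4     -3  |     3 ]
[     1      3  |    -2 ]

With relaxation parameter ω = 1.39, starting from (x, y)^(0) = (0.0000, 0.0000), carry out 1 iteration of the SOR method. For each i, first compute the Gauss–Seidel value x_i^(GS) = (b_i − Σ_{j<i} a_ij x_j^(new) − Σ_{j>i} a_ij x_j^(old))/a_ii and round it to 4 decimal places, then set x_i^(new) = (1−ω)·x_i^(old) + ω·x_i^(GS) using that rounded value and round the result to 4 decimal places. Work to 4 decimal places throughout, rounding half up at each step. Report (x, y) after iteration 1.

(1.0425, -1.4097)

Iteration 1:
  x: GS value = (3 - (-3)·0.0000) / (4) = 0.7500;  x ← (1−ω)·0.0000 + ω·0.7500 = 1.0425
  y: GS value = (-2 - (1)·1.0425) / (3) = -1.0142;  y ← (1−ω)·0.0000 + ω·-1.0142 = -1.4097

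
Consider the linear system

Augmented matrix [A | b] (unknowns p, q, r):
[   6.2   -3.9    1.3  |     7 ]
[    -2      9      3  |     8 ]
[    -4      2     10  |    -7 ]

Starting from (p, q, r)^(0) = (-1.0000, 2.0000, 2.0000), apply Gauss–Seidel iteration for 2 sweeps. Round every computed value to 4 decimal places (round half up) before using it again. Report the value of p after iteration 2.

Iteration 1:
  p = (7 - (-3.9)·2.0000 - (1.3)·2.0000) / (6.2) = 1.9677
  q = (8 - (-2)·1.9677 - (3)·2.0000) / (9) = 0.6595
  r = (-7 - (-4)·1.9677 - (2)·0.6595) / (10) = -0.0448
Iteration 2:
  p = (7 - (-3.9)·0.6595 - (1.3)·-0.0448) / (6.2) = 1.5533
  q = (8 - (-2)·1.5533 - (3)·-0.0448) / (9) = 1.2490
  r = (-7 - (-4)·1.5533 - (2)·1.2490) / (10) = -0.3285

1.5533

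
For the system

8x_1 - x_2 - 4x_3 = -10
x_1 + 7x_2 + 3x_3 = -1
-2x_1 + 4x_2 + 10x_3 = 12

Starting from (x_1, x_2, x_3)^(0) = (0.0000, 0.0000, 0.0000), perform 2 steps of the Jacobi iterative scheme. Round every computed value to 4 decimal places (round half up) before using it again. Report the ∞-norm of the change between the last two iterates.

Iteration 1:
  x_1 = (-10 - (-1)·0.0000 - (-4)·0.0000) / (8) = -1.2500
  x_2 = (-1 - (1)·0.0000 - (3)·0.0000) / (7) = -0.1429
  x_3 = (12 - (-2)·0.0000 - (4)·0.0000) / (10) = 1.2000
Iteration 2:
  x_1 = (-10 - (-1)·-0.1429 - (-4)·1.2000) / (8) = -0.6679
  x_2 = (-1 - (1)·-1.2500 - (3)·1.2000) / (7) = -0.4786
  x_3 = (12 - (-2)·-1.2500 - (4)·-0.1429) / (10) = 1.0072
Change: (0.5821, -0.3357, -0.1928) → max |·| = 0.5821

0.5821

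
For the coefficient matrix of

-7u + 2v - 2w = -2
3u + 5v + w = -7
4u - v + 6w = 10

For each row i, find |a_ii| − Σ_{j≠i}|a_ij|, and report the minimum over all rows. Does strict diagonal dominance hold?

row 1: |-7| − (2+2) = 3
row 2: |5| − (3+1) = 1
row 3: |6| − (4+1) = 1
minimum over rows = 1 → strictly diagonally dominant (convergence guaranteed)

1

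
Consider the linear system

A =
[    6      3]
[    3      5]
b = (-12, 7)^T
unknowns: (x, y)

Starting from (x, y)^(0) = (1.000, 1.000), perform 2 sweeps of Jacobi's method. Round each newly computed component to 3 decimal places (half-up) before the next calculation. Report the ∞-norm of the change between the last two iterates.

Iteration 1:
  x = (-12 - (3)·1.000) / (6) = -2.500
  y = (7 - (3)·1.000) / (5) = 0.800
Iteration 2:
  x = (-12 - (3)·0.800) / (6) = -2.400
  y = (7 - (3)·-2.500) / (5) = 2.900
Change: (0.100, 2.100) → max |·| = 2.100

2.100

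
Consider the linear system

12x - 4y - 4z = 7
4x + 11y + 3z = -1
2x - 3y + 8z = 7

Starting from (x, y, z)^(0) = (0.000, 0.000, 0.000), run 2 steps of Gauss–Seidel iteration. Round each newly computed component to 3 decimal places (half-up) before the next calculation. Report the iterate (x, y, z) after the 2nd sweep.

Iteration 1:
  x = (7 - (-4)·0.000 - (-4)·0.000) / (12) = 0.583
  y = (-1 - (4)·0.583 - (3)·0.000) / (11) = -0.303
  z = (7 - (2)·0.583 - (-3)·-0.303) / (8) = 0.616
Iteration 2:
  x = (7 - (-4)·-0.303 - (-4)·0.616) / (12) = 0.688
  y = (-1 - (4)·0.688 - (3)·0.616) / (11) = -0.509
  z = (7 - (2)·0.688 - (-3)·-0.509) / (8) = 0.512

(0.688, -0.509, 0.512)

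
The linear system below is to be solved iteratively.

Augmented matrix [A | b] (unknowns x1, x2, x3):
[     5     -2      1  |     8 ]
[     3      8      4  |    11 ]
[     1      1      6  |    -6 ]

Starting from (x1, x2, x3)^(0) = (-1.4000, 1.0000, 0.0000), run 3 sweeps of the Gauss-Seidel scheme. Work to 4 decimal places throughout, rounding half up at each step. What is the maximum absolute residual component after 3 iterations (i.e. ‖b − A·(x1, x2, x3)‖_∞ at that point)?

0.1672

Iteration 1:
  x1 = (8 - (-2)·1.0000 - (1)·0.0000) / (5) = 2.0000
  x2 = (11 - (3)·2.0000 - (4)·0.0000) / (8) = 0.6250
  x3 = (-6 - (1)·2.0000 - (1)·0.6250) / (6) = -1.4375
Iteration 2:
  x1 = (8 - (-2)·0.6250 - (1)·-1.4375) / (5) = 2.1375
  x2 = (11 - (3)·2.1375 - (4)·-1.4375) / (8) = 1.2922
  x3 = (-6 - (1)·2.1375 - (1)·1.2922) / (6) = -1.5716
Iteration 3:
  x1 = (8 - (-2)·1.2922 - (1)·-1.5716) / (5) = 2.4312
  x2 = (11 - (3)·2.4312 - (4)·-1.5716) / (8) = 1.2491
  x3 = (-6 - (1)·2.4312 - (1)·1.2491) / (6) = -1.6134
Residual b − A·x = (-0.0444, 0.1672, 0.0001); ∞-norm = 0.1672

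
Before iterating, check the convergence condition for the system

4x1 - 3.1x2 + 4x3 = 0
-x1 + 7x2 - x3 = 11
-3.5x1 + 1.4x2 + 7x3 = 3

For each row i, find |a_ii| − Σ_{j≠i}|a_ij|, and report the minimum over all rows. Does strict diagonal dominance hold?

row 1: |4| − (3.1+4) = -3.1
row 2: |7| − (1+1) = 5
row 3: |7| − (3.5+1.4) = 2.1
minimum over rows = -3.1 → not strictly diagonally dominant

-3.1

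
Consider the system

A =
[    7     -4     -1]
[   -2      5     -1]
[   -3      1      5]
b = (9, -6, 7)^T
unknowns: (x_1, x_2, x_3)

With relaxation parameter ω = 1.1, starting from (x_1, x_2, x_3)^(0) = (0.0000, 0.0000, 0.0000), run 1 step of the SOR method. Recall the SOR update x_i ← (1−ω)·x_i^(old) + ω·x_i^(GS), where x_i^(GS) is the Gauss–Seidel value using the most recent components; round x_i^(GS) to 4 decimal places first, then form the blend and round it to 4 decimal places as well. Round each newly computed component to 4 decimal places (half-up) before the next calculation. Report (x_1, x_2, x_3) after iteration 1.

(1.4143, -0.6977, 2.6269)

Iteration 1:
  x_1: GS value = (9 - (-4)·0.0000 - (-1)·0.0000) / (7) = 1.2857;  x_1 ← (1−ω)·0.0000 + ω·1.2857 = 1.4143
  x_2: GS value = (-6 - (-2)·1.4143 - (-1)·0.0000) / (5) = -0.6343;  x_2 ← (1−ω)·0.0000 + ω·-0.6343 = -0.6977
  x_3: GS value = (7 - (-3)·1.4143 - (1)·-0.6977) / (5) = 2.3881;  x_3 ← (1−ω)·0.0000 + ω·2.3881 = 2.6269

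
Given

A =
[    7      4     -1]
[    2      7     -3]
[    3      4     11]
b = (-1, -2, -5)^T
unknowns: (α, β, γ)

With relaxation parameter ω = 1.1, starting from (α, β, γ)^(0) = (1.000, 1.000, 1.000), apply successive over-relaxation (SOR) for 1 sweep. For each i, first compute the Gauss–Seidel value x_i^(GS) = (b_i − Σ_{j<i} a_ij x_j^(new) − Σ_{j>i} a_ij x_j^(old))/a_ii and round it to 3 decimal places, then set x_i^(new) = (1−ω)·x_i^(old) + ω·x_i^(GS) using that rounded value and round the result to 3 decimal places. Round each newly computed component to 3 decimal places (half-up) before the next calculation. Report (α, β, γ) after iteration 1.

Iteration 1:
  α: GS value = (-1 - (4)·1.000 - (-1)·1.000) / (7) = -0.571;  α ← (1−ω)·1.000 + ω·-0.571 = -0.728
  β: GS value = (-2 - (2)·-0.728 - (-3)·1.000) / (7) = 0.351;  β ← (1−ω)·1.000 + ω·0.351 = 0.286
  γ: GS value = (-5 - (3)·-0.728 - (4)·0.286) / (11) = -0.360;  γ ← (1−ω)·1.000 + ω·-0.360 = -0.496

(-0.728, 0.286, -0.496)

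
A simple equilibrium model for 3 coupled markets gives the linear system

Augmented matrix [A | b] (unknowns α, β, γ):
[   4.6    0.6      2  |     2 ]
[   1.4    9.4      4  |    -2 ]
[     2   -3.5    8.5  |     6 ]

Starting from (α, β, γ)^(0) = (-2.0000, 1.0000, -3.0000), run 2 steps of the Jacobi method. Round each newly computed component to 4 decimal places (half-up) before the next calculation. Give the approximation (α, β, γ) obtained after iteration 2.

(-0.4334, -1.1282, 0.8881)

Iteration 1:
  α = (2 - (0.6)·1.0000 - (2)·-3.0000) / (4.6) = 1.6087
  β = (-2 - (1.4)·-2.0000 - (4)·-3.0000) / (9.4) = 1.3617
  γ = (6 - (2)·-2.0000 - (-3.5)·1.0000) / (8.5) = 1.5882
Iteration 2:
  α = (2 - (0.6)·1.3617 - (2)·1.5882) / (4.6) = -0.4334
  β = (-2 - (1.4)·1.6087 - (4)·1.5882) / (9.4) = -1.1282
  γ = (6 - (2)·1.6087 - (-3.5)·1.3617) / (8.5) = 0.8881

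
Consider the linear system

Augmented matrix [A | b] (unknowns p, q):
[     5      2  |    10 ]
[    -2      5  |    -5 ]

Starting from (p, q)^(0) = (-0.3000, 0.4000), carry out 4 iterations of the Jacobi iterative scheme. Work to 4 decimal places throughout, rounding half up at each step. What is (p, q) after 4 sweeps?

(2.0083, -0.1578)

Iteration 1:
  p = (10 - (2)·0.4000) / (5) = 1.8400
  q = (-5 - (-2)·-0.3000) / (5) = -1.1200
Iteration 2:
  p = (10 - (2)·-1.1200) / (5) = 2.4480
  q = (-5 - (-2)·1.8400) / (5) = -0.2640
Iteration 3:
  p = (10 - (2)·-0.2640) / (5) = 2.1056
  q = (-5 - (-2)·2.4480) / (5) = -0.0208
Iteration 4:
  p = (10 - (2)·-0.0208) / (5) = 2.0083
  q = (-5 - (-2)·2.1056) / (5) = -0.1578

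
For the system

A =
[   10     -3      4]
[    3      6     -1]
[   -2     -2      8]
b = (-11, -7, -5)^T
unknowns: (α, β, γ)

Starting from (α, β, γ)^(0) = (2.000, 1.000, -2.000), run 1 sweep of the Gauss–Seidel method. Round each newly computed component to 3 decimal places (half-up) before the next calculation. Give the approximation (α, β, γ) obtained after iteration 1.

Iteration 1:
  α = (-11 - (-3)·1.000 - (4)·-2.000) / (10) = 0.000
  β = (-7 - (3)·0.000 - (-1)·-2.000) / (6) = -1.500
  γ = (-5 - (-2)·0.000 - (-2)·-1.500) / (8) = -1.000

(0.000, -1.500, -1.000)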